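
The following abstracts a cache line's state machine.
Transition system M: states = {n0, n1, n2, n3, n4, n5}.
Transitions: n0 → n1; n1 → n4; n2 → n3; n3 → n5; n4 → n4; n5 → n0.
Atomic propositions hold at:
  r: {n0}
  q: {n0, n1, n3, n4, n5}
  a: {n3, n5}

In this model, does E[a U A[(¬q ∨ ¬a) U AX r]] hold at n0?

No

Sat(¬q) = {n2}
Sat(¬a) = {n0, n1, n2, n4}
Sat(¬q ∨ ¬a) = {n0, n1, n2, n4}
Sat(AX r) = {s : every successor in {n0}} = {n5}
A[(¬q ∨ ¬a) U AX r]: least fixpoint, start Z0 = Sat(AX r) = {n5}, add states in Sat(¬q ∨ ¬a) with every successor in Z. Already a fixed point.
Sat(A[(¬q ∨ ¬a) U AX r]) = {n5}
E[a U A[(¬q ∨ ¬a) U AX r]]: least fixpoint, start Z0 = Sat(A[(¬q ∨ ¬a) U AX r]) = {n5}, add states in Sat(a) with some successor in Z. Z1 = {n3, n5}; fixed.
Sat(E[a U A[(¬q ∨ ¬a) U AX r]]) = {n3, n5}
n0 ∉ Sat(E[a U A[(¬q ∨ ¬a) U AX r]]) = {n3, n5}, so the formula does not hold at n0.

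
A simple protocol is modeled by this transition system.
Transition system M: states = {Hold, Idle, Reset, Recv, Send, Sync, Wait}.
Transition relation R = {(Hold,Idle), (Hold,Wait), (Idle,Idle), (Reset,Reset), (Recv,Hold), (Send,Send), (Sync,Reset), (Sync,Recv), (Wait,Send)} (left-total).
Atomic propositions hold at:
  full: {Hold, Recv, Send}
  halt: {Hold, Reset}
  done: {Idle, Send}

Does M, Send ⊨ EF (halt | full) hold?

Yes

Sat(halt | full) = {Hold, Reset, Recv, Send}
EF (halt | full): least fixpoint, start Z0 = {Hold, Reset, Recv, Send}, add states with some successor in Z. Z1 = {Hold, Reset, Recv, Send, Sync, Wait}; fixed.
Sat(EF (halt | full)) = {Hold, Reset, Recv, Send, Sync, Wait}
Send ∈ Sat(EF (halt | full)) = {Hold, Reset, Recv, Send, Sync, Wait}, so the formula holds at Send.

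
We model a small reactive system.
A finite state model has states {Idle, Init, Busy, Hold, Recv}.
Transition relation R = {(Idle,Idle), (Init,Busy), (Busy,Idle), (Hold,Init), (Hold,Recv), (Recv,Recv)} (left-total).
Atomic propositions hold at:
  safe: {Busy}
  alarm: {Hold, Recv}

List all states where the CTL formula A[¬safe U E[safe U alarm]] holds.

{Hold, Recv}

Sat(¬safe) = {Idle, Init, Hold, Recv}
E[safe U alarm]: least fixpoint, start Z0 = Sat(alarm) = {Hold, Recv}, add states in Sat(safe) with some successor in Z. Already a fixed point.
Sat(E[safe U alarm]) = {Hold, Recv}
A[¬safe U E[safe U alarm]]: least fixpoint, start Z0 = Sat(E[safe U alarm]) = {Hold, Recv}, add states in Sat(¬safe) with every successor in Z. Already a fixed point.
Sat(A[¬safe U E[safe U alarm]]) = {Hold, Recv}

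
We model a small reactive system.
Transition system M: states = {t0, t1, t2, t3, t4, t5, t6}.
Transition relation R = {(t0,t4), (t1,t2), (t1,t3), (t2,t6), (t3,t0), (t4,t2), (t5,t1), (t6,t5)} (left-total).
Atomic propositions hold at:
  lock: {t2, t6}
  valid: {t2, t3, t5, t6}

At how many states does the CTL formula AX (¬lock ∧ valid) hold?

1

Sat(¬lock) = {t0, t1, t3, t4, t5}
Sat(¬lock ∧ valid) = {t3, t5}
Sat(AX (¬lock ∧ valid)) = {s : every successor in {t3, t5}} = {t6}
|Sat(AX (¬lock ∧ valid))| = |{t6}| = 1.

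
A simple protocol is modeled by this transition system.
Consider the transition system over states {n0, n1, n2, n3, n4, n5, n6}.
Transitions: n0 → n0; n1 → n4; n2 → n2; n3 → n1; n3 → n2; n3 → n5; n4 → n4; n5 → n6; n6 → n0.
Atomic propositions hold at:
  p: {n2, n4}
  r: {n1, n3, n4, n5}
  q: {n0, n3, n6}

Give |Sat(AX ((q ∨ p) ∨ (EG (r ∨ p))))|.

Sat(q ∨ p) = {n0, n2, n3, n4, n6}
Sat(r ∨ p) = {n1, n2, n3, n4, n5}
EG (r ∨ p): greatest fixpoint, start Z0 = {n1, n2, n3, n4, n5}, keep only states in Sat with some successor in Z. Z1 = {n1, n2, n3, n4}; fixed.
Sat(EG (r ∨ p)) = {n1, n2, n3, n4}
Sat((q ∨ p) ∨ (EG (r ∨ p))) = {n0, n1, n2, n3, n4, n6}
Sat(AX ((q ∨ p) ∨ (EG (r ∨ p)))) = {s : every successor in {n0, n1, n2, n3, n4, n6}} = {n0, n1, n2, n4, n5, n6}
|Sat(AX ((q ∨ p) ∨ (EG (r ∨ p))))| = |{n0, n1, n2, n4, n5, n6}| = 6.

6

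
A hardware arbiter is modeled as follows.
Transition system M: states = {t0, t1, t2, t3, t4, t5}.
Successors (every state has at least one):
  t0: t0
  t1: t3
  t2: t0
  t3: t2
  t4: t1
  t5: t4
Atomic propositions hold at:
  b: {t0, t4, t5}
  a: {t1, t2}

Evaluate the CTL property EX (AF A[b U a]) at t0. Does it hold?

A[b U a]: least fixpoint, start Z0 = Sat(a) = {t1, t2}, add states in Sat(b) with every successor in Z. Z1 = {t1, t2, t4}; Z2 = {t1, t2, t4, t5}; fixed.
Sat(A[b U a]) = {t1, t2, t4, t5}
AF A[b U a]: least fixpoint, start Z0 = {t1, t2, t4, t5}, add states with every successor in Z. Z1 = {t1, t2, t3, t4, t5}; fixed.
Sat(AF A[b U a]) = {t1, t2, t3, t4, t5}
Sat(EX (AF A[b U a])) = {s : some successor in {t1, t2, t3, t4, t5}} = {t1, t3, t4, t5}
t0 ∉ Sat(EX (AF A[b U a])) = {t1, t3, t4, t5}, so the formula does not hold at t0.

No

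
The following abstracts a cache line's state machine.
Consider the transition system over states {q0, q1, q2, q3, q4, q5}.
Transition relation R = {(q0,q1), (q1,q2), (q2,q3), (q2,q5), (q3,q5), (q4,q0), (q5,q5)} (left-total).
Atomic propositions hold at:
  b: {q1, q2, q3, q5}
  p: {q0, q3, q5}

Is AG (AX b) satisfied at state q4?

No

Sat(AX b) = {s : every successor in {q1, q2, q3, q5}} = {q0, q1, q2, q3, q5}
AG (AX b): greatest fixpoint, start Z0 = {q0, q1, q2, q3, q5}, keep only states in Sat with every successor in Z. Already a fixed point.
Sat(AG (AX b)) = {q0, q1, q2, q3, q5}
q4 ∉ Sat(AG (AX b)) = {q0, q1, q2, q3, q5}, so the formula does not hold at q4.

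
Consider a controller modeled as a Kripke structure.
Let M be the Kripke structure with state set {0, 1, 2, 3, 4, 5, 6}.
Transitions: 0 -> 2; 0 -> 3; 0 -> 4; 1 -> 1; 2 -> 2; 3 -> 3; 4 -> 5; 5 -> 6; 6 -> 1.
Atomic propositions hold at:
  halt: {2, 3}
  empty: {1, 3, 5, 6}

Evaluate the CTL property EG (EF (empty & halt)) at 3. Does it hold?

Sat(empty & halt) = {3}
EF (empty & halt): least fixpoint, start Z0 = {3}, add states with some successor in Z. Z1 = {0, 3}; fixed.
Sat(EF (empty & halt)) = {0, 3}
EG (EF (empty & halt)): greatest fixpoint, start Z0 = {0, 3}, keep only states in Sat with some successor in Z. Already a fixed point.
Sat(EG (EF (empty & halt))) = {0, 3}
3 ∈ Sat(EG (EF (empty & halt))) = {0, 3}, so the formula holds at 3.

Yes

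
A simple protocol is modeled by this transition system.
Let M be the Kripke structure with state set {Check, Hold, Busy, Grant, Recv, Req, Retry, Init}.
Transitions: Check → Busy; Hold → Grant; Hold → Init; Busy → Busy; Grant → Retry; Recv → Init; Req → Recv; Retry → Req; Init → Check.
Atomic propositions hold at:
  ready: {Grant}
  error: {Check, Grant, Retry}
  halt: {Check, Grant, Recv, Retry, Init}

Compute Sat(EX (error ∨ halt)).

{Hold, Grant, Recv, Req, Init}

Sat(error ∨ halt) = {Check, Grant, Recv, Retry, Init}
Sat(EX (error ∨ halt)) = {s : some successor in {Check, Grant, Recv, Retry, Init}} = {Hold, Grant, Recv, Req, Init}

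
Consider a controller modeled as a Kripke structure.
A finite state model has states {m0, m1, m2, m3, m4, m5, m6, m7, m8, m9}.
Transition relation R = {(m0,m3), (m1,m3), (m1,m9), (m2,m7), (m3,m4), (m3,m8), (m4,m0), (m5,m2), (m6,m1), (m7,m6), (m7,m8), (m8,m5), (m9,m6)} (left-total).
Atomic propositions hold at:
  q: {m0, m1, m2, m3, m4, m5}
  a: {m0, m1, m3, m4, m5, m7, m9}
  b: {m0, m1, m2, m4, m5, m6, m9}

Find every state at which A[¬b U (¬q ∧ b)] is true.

Sat(¬b) = {m3, m7, m8}
Sat(¬q) = {m6, m7, m8, m9}
Sat(¬q ∧ b) = {m6, m9}
A[¬b U (¬q ∧ b)]: least fixpoint, start Z0 = Sat((¬q ∧ b)) = {m6, m9}, add states in Sat(¬b) with every successor in Z. Already a fixed point.
Sat(A[¬b U (¬q ∧ b)]) = {m6, m9}

{m6, m9}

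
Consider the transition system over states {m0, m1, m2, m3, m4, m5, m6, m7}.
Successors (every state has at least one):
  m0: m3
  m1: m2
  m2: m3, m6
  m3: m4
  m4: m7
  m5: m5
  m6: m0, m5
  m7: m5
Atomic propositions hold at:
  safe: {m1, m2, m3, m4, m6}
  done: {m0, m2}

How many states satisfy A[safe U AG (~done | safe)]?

Sat(~done) = {m1, m3, m4, m5, m6, m7}
Sat(~done | safe) = {m1, m2, m3, m4, m5, m6, m7}
AG (~done | safe): greatest fixpoint, start Z0 = {m1, m2, m3, m4, m5, m6, m7}, keep only states in Sat with every successor in Z. Z1 = {m1, m2, m3, m4, m5, m7}; Z2 = {m1, m3, m4, m5, m7}; Z3 = {m3, m4, m5, m7}; fixed.
Sat(AG (~done | safe)) = {m3, m4, m5, m7}
A[safe U AG (~done | safe)]: least fixpoint, start Z0 = Sat(AG (~done | safe)) = {m3, m4, m5, m7}, add states in Sat(safe) with every successor in Z. Already a fixed point.
Sat(A[safe U AG (~done | safe)]) = {m3, m4, m5, m7}
|Sat(A[safe U AG (~done | safe)])| = |{m3, m4, m5, m7}| = 4.

4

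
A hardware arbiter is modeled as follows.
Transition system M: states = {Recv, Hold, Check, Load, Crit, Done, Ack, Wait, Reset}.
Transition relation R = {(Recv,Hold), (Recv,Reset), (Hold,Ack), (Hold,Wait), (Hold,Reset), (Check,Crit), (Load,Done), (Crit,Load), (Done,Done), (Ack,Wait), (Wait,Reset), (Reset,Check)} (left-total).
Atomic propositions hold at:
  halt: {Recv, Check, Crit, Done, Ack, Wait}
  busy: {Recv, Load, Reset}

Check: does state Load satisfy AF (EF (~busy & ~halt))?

Sat(~busy) = {Hold, Check, Crit, Done, Ack, Wait}
Sat(~halt) = {Hold, Load, Reset}
Sat(~busy & ~halt) = {Hold}
EF (~busy & ~halt): least fixpoint, start Z0 = {Hold}, add states with some successor in Z. Z1 = {Recv, Hold}; fixed.
Sat(EF (~busy & ~halt)) = {Recv, Hold}
AF (EF (~busy & ~halt)): least fixpoint, start Z0 = {Recv, Hold}, add states with every successor in Z. Already a fixed point.
Sat(AF (EF (~busy & ~halt))) = {Recv, Hold}
Load ∉ Sat(AF (EF (~busy & ~halt))) = {Recv, Hold}, so the formula does not hold at Load.

No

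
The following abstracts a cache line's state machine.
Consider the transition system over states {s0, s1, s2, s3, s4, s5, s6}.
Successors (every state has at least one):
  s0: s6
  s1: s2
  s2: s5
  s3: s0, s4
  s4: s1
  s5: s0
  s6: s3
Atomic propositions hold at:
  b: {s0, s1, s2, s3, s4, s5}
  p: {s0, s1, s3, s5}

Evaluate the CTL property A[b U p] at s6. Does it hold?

A[b U p]: least fixpoint, start Z0 = Sat(p) = {s0, s1, s3, s5}, add states in Sat(b) with every successor in Z. Z1 = {s0, s1, s2, s3, s4, s5}; fixed.
Sat(A[b U p]) = {s0, s1, s2, s3, s4, s5}
s6 ∉ Sat(A[b U p]) = {s0, s1, s2, s3, s4, s5}, so the formula does not hold at s6.

No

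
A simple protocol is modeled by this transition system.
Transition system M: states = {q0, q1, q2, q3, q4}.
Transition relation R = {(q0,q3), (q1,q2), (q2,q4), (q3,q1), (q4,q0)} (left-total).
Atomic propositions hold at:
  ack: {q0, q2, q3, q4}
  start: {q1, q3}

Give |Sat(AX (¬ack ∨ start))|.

2

Sat(¬ack) = {q1}
Sat(¬ack ∨ start) = {q1, q3}
Sat(AX (¬ack ∨ start)) = {s : every successor in {q1, q3}} = {q0, q3}
|Sat(AX (¬ack ∨ start))| = |{q0, q3}| = 2.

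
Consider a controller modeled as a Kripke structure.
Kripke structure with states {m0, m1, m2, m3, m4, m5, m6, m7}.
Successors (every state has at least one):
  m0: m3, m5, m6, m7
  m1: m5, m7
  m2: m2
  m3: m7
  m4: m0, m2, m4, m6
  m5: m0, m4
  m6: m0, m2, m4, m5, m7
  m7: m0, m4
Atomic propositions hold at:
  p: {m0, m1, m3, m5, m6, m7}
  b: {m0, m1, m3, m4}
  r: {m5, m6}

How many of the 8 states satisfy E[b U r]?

5

E[b U r]: least fixpoint, start Z0 = Sat(r) = {m5, m6}, add states in Sat(b) with some successor in Z. Z1 = {m0, m1, m4, m5, m6}; fixed.
Sat(E[b U r]) = {m0, m1, m4, m5, m6}
|Sat(E[b U r])| = |{m0, m1, m4, m5, m6}| = 5.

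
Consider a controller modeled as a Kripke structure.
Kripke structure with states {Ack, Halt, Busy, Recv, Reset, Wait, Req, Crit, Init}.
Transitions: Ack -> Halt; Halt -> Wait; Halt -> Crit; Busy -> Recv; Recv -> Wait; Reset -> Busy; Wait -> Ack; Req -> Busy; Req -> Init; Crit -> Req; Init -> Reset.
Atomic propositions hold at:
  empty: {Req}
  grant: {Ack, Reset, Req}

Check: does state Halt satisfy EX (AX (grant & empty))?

Sat(grant & empty) = {Req}
Sat(AX (grant & empty)) = {s : every successor in {Req}} = {Crit}
Sat(EX (AX (grant & empty))) = {s : some successor in {Crit}} = {Halt}
Halt ∈ Sat(EX (AX (grant & empty))) = {Halt}, so the formula holds at Halt.

Yes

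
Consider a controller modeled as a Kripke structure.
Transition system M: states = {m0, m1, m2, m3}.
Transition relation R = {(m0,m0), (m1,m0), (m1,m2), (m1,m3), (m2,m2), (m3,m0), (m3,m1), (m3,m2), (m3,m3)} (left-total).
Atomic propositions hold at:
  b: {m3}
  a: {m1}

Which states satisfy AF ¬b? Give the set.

{m0, m1, m2}

Sat(¬b) = {m0, m1, m2}
AF ¬b: least fixpoint, start Z0 = {m0, m1, m2}, add states with every successor in Z. Already a fixed point.
Sat(AF ¬b) = {m0, m1, m2}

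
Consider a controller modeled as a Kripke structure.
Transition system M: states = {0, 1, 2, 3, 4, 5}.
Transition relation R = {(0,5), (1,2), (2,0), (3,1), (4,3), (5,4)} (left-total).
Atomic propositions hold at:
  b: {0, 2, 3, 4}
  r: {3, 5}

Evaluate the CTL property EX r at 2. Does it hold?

No

Sat(EX r) = {s : some successor in {3, 5}} = {0, 4}
2 ∉ Sat(EX r) = {0, 4}, so the formula does not hold at 2.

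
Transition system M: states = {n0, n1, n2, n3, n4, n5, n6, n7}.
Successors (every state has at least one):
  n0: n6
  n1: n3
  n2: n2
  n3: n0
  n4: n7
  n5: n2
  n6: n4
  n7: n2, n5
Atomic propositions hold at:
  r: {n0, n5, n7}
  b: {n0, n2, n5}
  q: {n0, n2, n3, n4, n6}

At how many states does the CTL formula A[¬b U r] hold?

7

Sat(¬b) = {n1, n3, n4, n6, n7}
A[¬b U r]: least fixpoint, start Z0 = Sat(r) = {n0, n5, n7}, add states in Sat(¬b) with every successor in Z. Z1 = {n0, n3, n4, n5, n7}; Z2 = {n0, n1, n3, n4, n5, n6, n7}; fixed.
Sat(A[¬b U r]) = {n0, n1, n3, n4, n5, n6, n7}
|Sat(A[¬b U r])| = |{n0, n1, n3, n4, n5, n6, n7}| = 7.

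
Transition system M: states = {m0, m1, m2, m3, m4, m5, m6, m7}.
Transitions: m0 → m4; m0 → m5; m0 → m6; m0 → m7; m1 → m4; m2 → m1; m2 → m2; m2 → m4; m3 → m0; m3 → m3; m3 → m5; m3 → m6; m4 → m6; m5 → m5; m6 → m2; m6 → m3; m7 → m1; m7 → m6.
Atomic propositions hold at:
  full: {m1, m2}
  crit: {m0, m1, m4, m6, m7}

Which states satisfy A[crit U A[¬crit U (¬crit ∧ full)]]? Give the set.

{m2}

Sat(¬crit) = {m2, m3, m5}
Sat(¬crit ∧ full) = {m2}
A[¬crit U (¬crit ∧ full)]: least fixpoint, start Z0 = Sat((¬crit ∧ full)) = {m2}, add states in Sat(¬crit) with every successor in Z. Already a fixed point.
Sat(A[¬crit U (¬crit ∧ full)]) = {m2}
A[crit U A[¬crit U (¬crit ∧ full)]]: least fixpoint, start Z0 = Sat(A[¬crit U (¬crit ∧ full)]) = {m2}, add states in Sat(crit) with every successor in Z. Already a fixed point.
Sat(A[crit U A[¬crit U (¬crit ∧ full)]]) = {m2}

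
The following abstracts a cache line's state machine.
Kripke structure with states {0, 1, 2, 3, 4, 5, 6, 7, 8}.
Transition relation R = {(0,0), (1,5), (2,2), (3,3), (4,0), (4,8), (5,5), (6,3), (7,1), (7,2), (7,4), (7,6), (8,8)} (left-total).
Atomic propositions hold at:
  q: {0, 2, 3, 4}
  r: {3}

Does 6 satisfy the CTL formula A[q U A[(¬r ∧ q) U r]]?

No

Sat(¬r) = {0, 1, 2, 4, 5, 6, 7, 8}
Sat(¬r ∧ q) = {0, 2, 4}
A[(¬r ∧ q) U r]: least fixpoint, start Z0 = Sat(r) = {3}, add states in Sat(¬r ∧ q) with every successor in Z. Already a fixed point.
Sat(A[(¬r ∧ q) U r]) = {3}
A[q U A[(¬r ∧ q) U r]]: least fixpoint, start Z0 = Sat(A[(¬r ∧ q) U r]) = {3}, add states in Sat(q) with every successor in Z. Already a fixed point.
Sat(A[q U A[(¬r ∧ q) U r]]) = {3}
6 ∉ Sat(A[q U A[(¬r ∧ q) U r]]) = {3}, so the formula does not hold at 6.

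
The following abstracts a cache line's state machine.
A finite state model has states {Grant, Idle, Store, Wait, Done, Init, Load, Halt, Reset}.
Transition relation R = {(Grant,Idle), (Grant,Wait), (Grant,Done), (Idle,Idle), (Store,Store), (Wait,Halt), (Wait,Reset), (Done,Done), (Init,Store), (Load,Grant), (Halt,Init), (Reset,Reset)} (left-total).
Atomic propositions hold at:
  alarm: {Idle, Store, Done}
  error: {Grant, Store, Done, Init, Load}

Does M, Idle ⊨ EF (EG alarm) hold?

Yes

EG alarm: greatest fixpoint, start Z0 = {Idle, Store, Done}, keep only states in Sat with some successor in Z. Already a fixed point.
Sat(EG alarm) = {Idle, Store, Done}
EF (EG alarm): least fixpoint, start Z0 = {Idle, Store, Done}, add states with some successor in Z. Z1 = {Grant, Idle, Store, Done, Init}; Z2 = {Grant, Idle, Store, Done, Init, Load, Halt}; Z3 = {Grant, Idle, Store, Wait, Done, Init, Load, Halt}; fixed.
Sat(EF (EG alarm)) = {Grant, Idle, Store, Wait, Done, Init, Load, Halt}
Idle ∈ Sat(EF (EG alarm)) = {Grant, Idle, Store, Wait, Done, Init, Load, Halt}, so the formula holds at Idle.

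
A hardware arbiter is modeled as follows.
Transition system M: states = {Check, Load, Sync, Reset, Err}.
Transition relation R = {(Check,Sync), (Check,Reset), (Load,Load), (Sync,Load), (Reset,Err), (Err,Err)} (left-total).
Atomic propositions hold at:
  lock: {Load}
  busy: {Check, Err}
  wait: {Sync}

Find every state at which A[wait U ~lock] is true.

{Check, Sync, Reset, Err}

Sat(~lock) = {Check, Sync, Reset, Err}
A[wait U ~lock]: least fixpoint, start Z0 = Sat(~lock) = {Check, Sync, Reset, Err}, add states in Sat(wait) with every successor in Z. Already a fixed point.
Sat(A[wait U ~lock]) = {Check, Sync, Reset, Err}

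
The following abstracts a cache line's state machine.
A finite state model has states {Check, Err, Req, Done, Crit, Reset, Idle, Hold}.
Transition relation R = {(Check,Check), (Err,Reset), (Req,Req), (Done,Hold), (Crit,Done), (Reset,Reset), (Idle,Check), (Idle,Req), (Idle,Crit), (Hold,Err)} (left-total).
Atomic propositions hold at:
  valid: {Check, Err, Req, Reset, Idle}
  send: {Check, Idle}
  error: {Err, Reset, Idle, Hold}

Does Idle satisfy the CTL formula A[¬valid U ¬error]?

No

Sat(¬valid) = {Done, Crit, Hold}
Sat(¬error) = {Check, Req, Done, Crit}
A[¬valid U ¬error]: least fixpoint, start Z0 = Sat(¬error) = {Check, Req, Done, Crit}, add states in Sat(¬valid) with every successor in Z. Already a fixed point.
Sat(A[¬valid U ¬error]) = {Check, Req, Done, Crit}
Idle ∉ Sat(A[¬valid U ¬error]) = {Check, Req, Done, Crit}, so the formula does not hold at Idle.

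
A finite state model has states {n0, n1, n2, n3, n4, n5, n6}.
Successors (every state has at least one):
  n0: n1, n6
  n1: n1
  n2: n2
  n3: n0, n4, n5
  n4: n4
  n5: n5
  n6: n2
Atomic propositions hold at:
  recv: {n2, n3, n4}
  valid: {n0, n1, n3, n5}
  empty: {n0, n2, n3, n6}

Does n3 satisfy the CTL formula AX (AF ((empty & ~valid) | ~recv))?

No

Sat(~valid) = {n2, n4, n6}
Sat(empty & ~valid) = {n2, n6}
Sat(~recv) = {n0, n1, n5, n6}
Sat((empty & ~valid) | ~recv) = {n0, n1, n2, n5, n6}
AF ((empty & ~valid) | ~recv): least fixpoint, start Z0 = {n0, n1, n2, n5, n6}, add states with every successor in Z. Already a fixed point.
Sat(AF ((empty & ~valid) | ~recv)) = {n0, n1, n2, n5, n6}
Sat(AX (AF ((empty & ~valid) | ~recv))) = {s : every successor in {n0, n1, n2, n5, n6}} = {n0, n1, n2, n5, n6}
n3 ∉ Sat(AX (AF ((empty & ~valid) | ~recv))) = {n0, n1, n2, n5, n6}, so the formula does not hold at n3.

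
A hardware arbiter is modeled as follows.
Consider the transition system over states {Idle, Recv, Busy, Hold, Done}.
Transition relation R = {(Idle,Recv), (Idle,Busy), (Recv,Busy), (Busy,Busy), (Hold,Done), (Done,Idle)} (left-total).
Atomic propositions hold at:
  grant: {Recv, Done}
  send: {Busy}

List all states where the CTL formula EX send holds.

{Idle, Recv, Busy}

Sat(EX send) = {s : some successor in {Busy}} = {Idle, Recv, Busy}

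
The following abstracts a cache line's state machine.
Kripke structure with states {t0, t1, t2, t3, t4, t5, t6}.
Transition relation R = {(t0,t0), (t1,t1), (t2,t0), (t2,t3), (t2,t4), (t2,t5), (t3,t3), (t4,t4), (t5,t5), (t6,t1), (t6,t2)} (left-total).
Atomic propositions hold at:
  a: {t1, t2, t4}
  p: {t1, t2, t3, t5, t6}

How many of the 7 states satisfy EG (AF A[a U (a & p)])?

2

Sat(a & p) = {t1, t2}
A[a U (a & p)]: least fixpoint, start Z0 = Sat((a & p)) = {t1, t2}, add states in Sat(a) with every successor in Z. Already a fixed point.
Sat(A[a U (a & p)]) = {t1, t2}
AF A[a U (a & p)]: least fixpoint, start Z0 = {t1, t2}, add states with every successor in Z. Z1 = {t1, t2, t6}; fixed.
Sat(AF A[a U (a & p)]) = {t1, t2, t6}
EG (AF A[a U (a & p)]): greatest fixpoint, start Z0 = {t1, t2, t6}, keep only states in Sat with some successor in Z. Z1 = {t1, t6}; fixed.
Sat(EG (AF A[a U (a & p)])) = {t1, t6}
|Sat(EG (AF A[a U (a & p)]))| = |{t1, t6}| = 2.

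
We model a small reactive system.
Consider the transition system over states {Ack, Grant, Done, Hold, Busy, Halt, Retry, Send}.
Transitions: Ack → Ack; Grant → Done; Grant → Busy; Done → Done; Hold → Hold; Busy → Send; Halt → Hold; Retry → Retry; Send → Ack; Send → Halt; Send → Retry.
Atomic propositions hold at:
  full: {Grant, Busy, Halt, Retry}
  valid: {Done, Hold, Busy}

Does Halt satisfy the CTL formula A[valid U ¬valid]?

Sat(¬valid) = {Ack, Grant, Halt, Retry, Send}
A[valid U ¬valid]: least fixpoint, start Z0 = Sat(¬valid) = {Ack, Grant, Halt, Retry, Send}, add states in Sat(valid) with every successor in Z. Z1 = {Ack, Grant, Busy, Halt, Retry, Send}; fixed.
Sat(A[valid U ¬valid]) = {Ack, Grant, Busy, Halt, Retry, Send}
Halt ∈ Sat(A[valid U ¬valid]) = {Ack, Grant, Busy, Halt, Retry, Send}, so the formula holds at Halt.

Yes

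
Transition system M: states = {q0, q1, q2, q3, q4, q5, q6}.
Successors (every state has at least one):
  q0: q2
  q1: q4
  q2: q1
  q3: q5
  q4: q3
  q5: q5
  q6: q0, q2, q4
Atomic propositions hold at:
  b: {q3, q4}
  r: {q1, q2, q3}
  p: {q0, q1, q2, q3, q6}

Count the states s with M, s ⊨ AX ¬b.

4

Sat(¬b) = {q0, q1, q2, q5, q6}
Sat(AX ¬b) = {s : every successor in {q0, q1, q2, q5, q6}} = {q0, q2, q3, q5}
|Sat(AX ¬b)| = |{q0, q2, q3, q5}| = 4.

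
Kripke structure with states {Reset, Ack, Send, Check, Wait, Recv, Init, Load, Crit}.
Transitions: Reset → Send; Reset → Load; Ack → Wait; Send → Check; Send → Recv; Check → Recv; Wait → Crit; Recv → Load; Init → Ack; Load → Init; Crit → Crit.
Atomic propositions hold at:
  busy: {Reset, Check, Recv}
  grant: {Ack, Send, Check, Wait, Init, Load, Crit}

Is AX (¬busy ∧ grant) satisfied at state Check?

No

Sat(¬busy) = {Ack, Send, Wait, Init, Load, Crit}
Sat(¬busy ∧ grant) = {Ack, Send, Wait, Init, Load, Crit}
Sat(AX (¬busy ∧ grant)) = {s : every successor in {Ack, Send, Wait, Init, Load, Crit}} = {Reset, Ack, Wait, Recv, Init, Load, Crit}
Check ∉ Sat(AX (¬busy ∧ grant)) = {Reset, Ack, Wait, Recv, Init, Load, Crit}, so the formula does not hold at Check.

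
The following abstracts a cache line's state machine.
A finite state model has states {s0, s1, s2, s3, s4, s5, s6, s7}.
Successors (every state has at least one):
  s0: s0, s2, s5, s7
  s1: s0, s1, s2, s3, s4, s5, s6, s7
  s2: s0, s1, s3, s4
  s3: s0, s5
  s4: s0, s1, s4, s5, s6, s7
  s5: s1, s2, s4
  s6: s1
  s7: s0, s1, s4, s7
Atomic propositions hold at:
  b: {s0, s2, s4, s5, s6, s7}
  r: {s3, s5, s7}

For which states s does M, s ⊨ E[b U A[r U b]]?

A[r U b]: least fixpoint, start Z0 = Sat(b) = {s0, s2, s4, s5, s6, s7}, add states in Sat(r) with every successor in Z. Z1 = {s0, s2, s3, s4, s5, s6, s7}; fixed.
Sat(A[r U b]) = {s0, s2, s3, s4, s5, s6, s7}
E[b U A[r U b]]: least fixpoint, start Z0 = Sat(A[r U b]) = {s0, s2, s3, s4, s5, s6, s7}, add states in Sat(b) with some successor in Z. Already a fixed point.
Sat(E[b U A[r U b]]) = {s0, s2, s3, s4, s5, s6, s7}

{s0, s2, s3, s4, s5, s6, s7}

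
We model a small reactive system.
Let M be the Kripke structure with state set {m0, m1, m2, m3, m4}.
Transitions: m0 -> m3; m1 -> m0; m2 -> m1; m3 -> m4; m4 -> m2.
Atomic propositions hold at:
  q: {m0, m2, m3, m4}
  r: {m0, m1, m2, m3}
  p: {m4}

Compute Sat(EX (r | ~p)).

{m0, m1, m2, m4}

Sat(~p) = {m0, m1, m2, m3}
Sat(r | ~p) = {m0, m1, m2, m3}
Sat(EX (r | ~p)) = {s : some successor in {m0, m1, m2, m3}} = {m0, m1, m2, m4}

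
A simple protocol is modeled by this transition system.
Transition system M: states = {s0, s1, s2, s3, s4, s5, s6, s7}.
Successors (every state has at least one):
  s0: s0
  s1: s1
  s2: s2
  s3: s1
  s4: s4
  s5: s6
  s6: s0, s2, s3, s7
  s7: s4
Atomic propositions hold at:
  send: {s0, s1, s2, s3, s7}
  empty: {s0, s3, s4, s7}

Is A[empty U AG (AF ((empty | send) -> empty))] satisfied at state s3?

Sat(empty | send) = {s0, s1, s2, s3, s4, s7}
Sat((empty | send) -> empty) = {s0, s3, s4, s5, s6, s7}
AF ((empty | send) -> empty): least fixpoint, start Z0 = {s0, s3, s4, s5, s6, s7}, add states with every successor in Z. Already a fixed point.
Sat(AF ((empty | send) -> empty)) = {s0, s3, s4, s5, s6, s7}
AG (AF ((empty | send) -> empty)): greatest fixpoint, start Z0 = {s0, s3, s4, s5, s6, s7}, keep only states in Sat with every successor in Z. Z1 = {s0, s4, s5, s7}; Z2 = {s0, s4, s7}; fixed.
Sat(AG (AF ((empty | send) -> empty))) = {s0, s4, s7}
A[empty U AG (AF ((empty | send) -> empty))]: least fixpoint, start Z0 = Sat(AG (AF ((empty | send) -> empty))) = {s0, s4, s7}, add states in Sat(empty) with every successor in Z. Already a fixed point.
Sat(A[empty U AG (AF ((empty | send) -> empty))]) = {s0, s4, s7}
s3 ∉ Sat(A[empty U AG (AF ((empty | send) -> empty))]) = {s0, s4, s7}, so the formula does not hold at s3.

No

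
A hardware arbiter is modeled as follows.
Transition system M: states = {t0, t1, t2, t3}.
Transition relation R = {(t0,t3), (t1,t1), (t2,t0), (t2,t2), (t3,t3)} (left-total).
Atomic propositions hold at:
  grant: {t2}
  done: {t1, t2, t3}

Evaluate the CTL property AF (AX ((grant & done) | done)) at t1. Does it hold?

Yes

Sat(grant & done) = {t2}
Sat((grant & done) | done) = {t1, t2, t3}
Sat(AX ((grant & done) | done)) = {s : every successor in {t1, t2, t3}} = {t0, t1, t3}
AF (AX ((grant & done) | done)): least fixpoint, start Z0 = {t0, t1, t3}, add states with every successor in Z. Already a fixed point.
Sat(AF (AX ((grant & done) | done))) = {t0, t1, t3}
t1 ∈ Sat(AF (AX ((grant & done) | done))) = {t0, t1, t3}, so the formula holds at t1.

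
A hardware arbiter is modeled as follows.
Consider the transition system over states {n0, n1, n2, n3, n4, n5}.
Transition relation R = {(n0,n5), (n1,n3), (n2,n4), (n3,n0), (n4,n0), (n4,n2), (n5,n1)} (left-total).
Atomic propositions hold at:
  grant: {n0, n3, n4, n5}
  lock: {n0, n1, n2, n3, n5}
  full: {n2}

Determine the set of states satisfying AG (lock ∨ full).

Sat(lock ∨ full) = {n0, n1, n2, n3, n5}
AG (lock ∨ full): greatest fixpoint, start Z0 = {n0, n1, n2, n3, n5}, keep only states in Sat with every successor in Z. Z1 = {n0, n1, n3, n5}; fixed.
Sat(AG (lock ∨ full)) = {n0, n1, n3, n5}

{n0, n1, n3, n5}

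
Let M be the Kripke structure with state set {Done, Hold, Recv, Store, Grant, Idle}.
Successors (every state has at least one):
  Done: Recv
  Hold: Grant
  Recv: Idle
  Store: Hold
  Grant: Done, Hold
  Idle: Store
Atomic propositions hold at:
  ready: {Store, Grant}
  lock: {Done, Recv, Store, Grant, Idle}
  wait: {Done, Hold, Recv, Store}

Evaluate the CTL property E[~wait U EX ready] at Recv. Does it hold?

Sat(~wait) = {Grant, Idle}
Sat(EX ready) = {s : some successor in {Store, Grant}} = {Hold, Idle}
E[~wait U EX ready]: least fixpoint, start Z0 = Sat(EX ready) = {Hold, Idle}, add states in Sat(~wait) with some successor in Z. Z1 = {Hold, Grant, Idle}; fixed.
Sat(E[~wait U EX ready]) = {Hold, Grant, Idle}
Recv ∉ Sat(E[~wait U EX ready]) = {Hold, Grant, Idle}, so the formula does not hold at Recv.

No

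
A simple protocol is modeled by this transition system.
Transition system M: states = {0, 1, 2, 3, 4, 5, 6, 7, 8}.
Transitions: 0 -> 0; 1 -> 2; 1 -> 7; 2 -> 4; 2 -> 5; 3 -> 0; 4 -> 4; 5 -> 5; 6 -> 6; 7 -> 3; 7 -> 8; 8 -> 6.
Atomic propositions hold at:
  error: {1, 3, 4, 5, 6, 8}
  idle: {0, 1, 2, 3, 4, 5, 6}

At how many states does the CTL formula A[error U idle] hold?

8

A[error U idle]: least fixpoint, start Z0 = Sat(idle) = {0, 1, 2, 3, 4, 5, 6}, add states in Sat(error) with every successor in Z. Z1 = {0, 1, 2, 3, 4, 5, 6, 8}; fixed.
Sat(A[error U idle]) = {0, 1, 2, 3, 4, 5, 6, 8}
|Sat(A[error U idle])| = |{0, 1, 2, 3, 4, 5, 6, 8}| = 8.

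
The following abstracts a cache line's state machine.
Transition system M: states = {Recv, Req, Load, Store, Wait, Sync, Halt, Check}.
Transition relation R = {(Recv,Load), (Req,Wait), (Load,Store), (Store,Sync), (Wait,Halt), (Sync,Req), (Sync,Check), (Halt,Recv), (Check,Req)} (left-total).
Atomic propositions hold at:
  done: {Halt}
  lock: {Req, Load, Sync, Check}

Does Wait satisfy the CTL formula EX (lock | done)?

Sat(lock | done) = {Req, Load, Sync, Halt, Check}
Sat(EX (lock | done)) = {s : some successor in {Req, Load, Sync, Halt, Check}} = {Recv, Store, Wait, Sync, Check}
Wait ∈ Sat(EX (lock | done)) = {Recv, Store, Wait, Sync, Check}, so the formula holds at Wait.

Yes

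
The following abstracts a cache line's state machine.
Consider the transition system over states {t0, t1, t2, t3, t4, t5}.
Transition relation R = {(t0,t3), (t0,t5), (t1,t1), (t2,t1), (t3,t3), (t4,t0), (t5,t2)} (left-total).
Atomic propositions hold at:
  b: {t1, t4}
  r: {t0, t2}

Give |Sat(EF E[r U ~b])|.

Sat(~b) = {t0, t2, t3, t5}
E[r U ~b]: least fixpoint, start Z0 = Sat(~b) = {t0, t2, t3, t5}, add states in Sat(r) with some successor in Z. Already a fixed point.
Sat(E[r U ~b]) = {t0, t2, t3, t5}
EF E[r U ~b]: least fixpoint, start Z0 = {t0, t2, t3, t5}, add states with some successor in Z. Z1 = {t0, t2, t3, t4, t5}; fixed.
Sat(EF E[r U ~b]) = {t0, t2, t3, t4, t5}
|Sat(EF E[r U ~b])| = |{t0, t2, t3, t4, t5}| = 5.

5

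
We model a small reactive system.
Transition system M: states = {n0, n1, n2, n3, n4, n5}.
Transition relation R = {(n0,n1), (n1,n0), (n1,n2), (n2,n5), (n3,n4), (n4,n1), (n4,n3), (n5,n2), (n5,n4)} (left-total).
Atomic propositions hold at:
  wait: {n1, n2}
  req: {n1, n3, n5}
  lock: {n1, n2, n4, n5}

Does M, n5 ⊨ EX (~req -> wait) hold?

Sat(~req) = {n0, n2, n4}
Sat(~req -> wait) = {n1, n2, n3, n5}
Sat(EX (~req -> wait)) = {s : some successor in {n1, n2, n3, n5}} = {n0, n1, n2, n4, n5}
n5 ∈ Sat(EX (~req -> wait)) = {n0, n1, n2, n4, n5}, so the formula holds at n5.

Yes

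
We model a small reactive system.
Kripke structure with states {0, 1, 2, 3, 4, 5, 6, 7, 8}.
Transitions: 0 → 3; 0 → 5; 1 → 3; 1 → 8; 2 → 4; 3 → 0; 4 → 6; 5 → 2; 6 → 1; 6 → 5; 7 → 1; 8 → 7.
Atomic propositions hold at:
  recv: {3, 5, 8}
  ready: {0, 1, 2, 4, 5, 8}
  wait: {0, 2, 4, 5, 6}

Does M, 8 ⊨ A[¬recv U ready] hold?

Sat(¬recv) = {0, 1, 2, 4, 6, 7}
A[¬recv U ready]: least fixpoint, start Z0 = Sat(ready) = {0, 1, 2, 4, 5, 8}, add states in Sat(¬recv) with every successor in Z. Z1 = {0, 1, 2, 4, 5, 6, 7, 8}; fixed.
Sat(A[¬recv U ready]) = {0, 1, 2, 4, 5, 6, 7, 8}
8 ∈ Sat(A[¬recv U ready]) = {0, 1, 2, 4, 5, 6, 7, 8}, so the formula holds at 8.

Yes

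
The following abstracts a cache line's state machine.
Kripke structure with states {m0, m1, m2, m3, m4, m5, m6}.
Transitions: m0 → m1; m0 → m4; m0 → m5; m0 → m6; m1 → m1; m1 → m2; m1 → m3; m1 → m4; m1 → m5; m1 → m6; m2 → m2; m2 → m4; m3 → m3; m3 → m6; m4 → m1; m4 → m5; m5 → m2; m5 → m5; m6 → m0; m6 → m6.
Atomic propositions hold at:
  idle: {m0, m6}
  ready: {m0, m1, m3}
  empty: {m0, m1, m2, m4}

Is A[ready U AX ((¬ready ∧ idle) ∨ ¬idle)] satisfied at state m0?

Sat(¬ready) = {m2, m4, m5, m6}
Sat(¬ready ∧ idle) = {m6}
Sat(¬idle) = {m1, m2, m3, m4, m5}
Sat((¬ready ∧ idle) ∨ ¬idle) = {m1, m2, m3, m4, m5, m6}
Sat(AX ((¬ready ∧ idle) ∨ ¬idle)) = {s : every successor in {m1, m2, m3, m4, m5, m6}} = {m0, m1, m2, m3, m4, m5}
A[ready U AX ((¬ready ∧ idle) ∨ ¬idle)]: least fixpoint, start Z0 = Sat(AX ((¬ready ∧ idle) ∨ ¬idle)) = {m0, m1, m2, m3, m4, m5}, add states in Sat(ready) with every successor in Z. Already a fixed point.
Sat(A[ready U AX ((¬ready ∧ idle) ∨ ¬idle)]) = {m0, m1, m2, m3, m4, m5}
m0 ∈ Sat(A[ready U AX ((¬ready ∧ idle) ∨ ¬idle)]) = {m0, m1, m2, m3, m4, m5}, so the formula holds at m0.

Yes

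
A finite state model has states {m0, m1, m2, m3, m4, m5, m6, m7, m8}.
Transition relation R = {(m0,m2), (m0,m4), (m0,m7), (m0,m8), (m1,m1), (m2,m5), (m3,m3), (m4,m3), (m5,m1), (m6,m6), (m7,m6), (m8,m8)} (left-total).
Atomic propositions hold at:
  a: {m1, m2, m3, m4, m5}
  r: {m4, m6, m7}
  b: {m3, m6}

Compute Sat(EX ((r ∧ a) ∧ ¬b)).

Sat(r ∧ a) = {m4}
Sat(¬b) = {m0, m1, m2, m4, m5, m7, m8}
Sat((r ∧ a) ∧ ¬b) = {m4}
Sat(EX ((r ∧ a) ∧ ¬b)) = {s : some successor in {m4}} = {m0}

{m0}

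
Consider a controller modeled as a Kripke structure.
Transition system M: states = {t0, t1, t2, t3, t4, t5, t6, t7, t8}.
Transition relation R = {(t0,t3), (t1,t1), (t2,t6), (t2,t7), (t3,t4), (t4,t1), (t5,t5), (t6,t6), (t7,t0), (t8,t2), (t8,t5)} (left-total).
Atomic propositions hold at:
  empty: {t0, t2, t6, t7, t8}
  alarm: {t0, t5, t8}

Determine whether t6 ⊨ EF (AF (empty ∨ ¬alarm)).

Sat(¬alarm) = {t1, t2, t3, t4, t6, t7}
Sat(empty ∨ ¬alarm) = {t0, t1, t2, t3, t4, t6, t7, t8}
AF (empty ∨ ¬alarm): least fixpoint, start Z0 = {t0, t1, t2, t3, t4, t6, t7, t8}, add states with every successor in Z. Already a fixed point.
Sat(AF (empty ∨ ¬alarm)) = {t0, t1, t2, t3, t4, t6, t7, t8}
EF (AF (empty ∨ ¬alarm)): least fixpoint, start Z0 = {t0, t1, t2, t3, t4, t6, t7, t8}, add states with some successor in Z. Already a fixed point.
Sat(EF (AF (empty ∨ ¬alarm))) = {t0, t1, t2, t3, t4, t6, t7, t8}
t6 ∈ Sat(EF (AF (empty ∨ ¬alarm))) = {t0, t1, t2, t3, t4, t6, t7, t8}, so the formula holds at t6.

Yes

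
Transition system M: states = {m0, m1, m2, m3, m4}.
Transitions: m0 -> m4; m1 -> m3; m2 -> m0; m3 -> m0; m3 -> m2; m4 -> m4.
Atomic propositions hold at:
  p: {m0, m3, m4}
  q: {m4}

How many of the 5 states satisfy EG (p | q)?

3

Sat(p | q) = {m0, m3, m4}
EG (p | q): greatest fixpoint, start Z0 = {m0, m3, m4}, keep only states in Sat with some successor in Z. Already a fixed point.
Sat(EG (p | q)) = {m0, m3, m4}
|Sat(EG (p | q))| = |{m0, m3, m4}| = 3.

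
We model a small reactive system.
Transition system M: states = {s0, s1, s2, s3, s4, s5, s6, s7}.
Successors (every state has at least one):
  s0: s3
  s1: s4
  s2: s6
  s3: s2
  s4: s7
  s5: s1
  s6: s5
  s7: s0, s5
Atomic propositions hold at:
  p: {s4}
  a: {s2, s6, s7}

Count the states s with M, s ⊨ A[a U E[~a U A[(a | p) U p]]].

Sat(~a) = {s0, s1, s3, s4, s5}
Sat(a | p) = {s2, s4, s6, s7}
A[(a | p) U p]: least fixpoint, start Z0 = Sat(p) = {s4}, add states in Sat(a | p) with every successor in Z. Already a fixed point.
Sat(A[(a | p) U p]) = {s4}
E[~a U A[(a | p) U p]]: least fixpoint, start Z0 = Sat(A[(a | p) U p]) = {s4}, add states in Sat(~a) with some successor in Z. Z1 = {s1, s4}; Z2 = {s1, s4, s5}; fixed.
Sat(E[~a U A[(a | p) U p]]) = {s1, s4, s5}
A[a U E[~a U A[(a | p) U p]]]: least fixpoint, start Z0 = Sat(E[~a U A[(a | p) U p]]) = {s1, s4, s5}, add states in Sat(a) with every successor in Z. Z1 = {s1, s4, s5, s6}; Z2 = {s1, s2, s4, s5, s6}; fixed.
Sat(A[a U E[~a U A[(a | p) U p]]]) = {s1, s2, s4, s5, s6}
|Sat(A[a U E[~a U A[(a | p) U p]]])| = |{s1, s2, s4, s5, s6}| = 5.

5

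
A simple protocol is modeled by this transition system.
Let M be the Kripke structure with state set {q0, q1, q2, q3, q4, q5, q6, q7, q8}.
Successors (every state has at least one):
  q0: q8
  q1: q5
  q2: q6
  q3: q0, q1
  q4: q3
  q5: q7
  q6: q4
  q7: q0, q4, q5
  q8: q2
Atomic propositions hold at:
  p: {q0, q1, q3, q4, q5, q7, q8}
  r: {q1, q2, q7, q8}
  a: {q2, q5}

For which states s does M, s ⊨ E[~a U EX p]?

{q0, q1, q3, q4, q5, q6, q7}

Sat(~a) = {q0, q1, q3, q4, q6, q7, q8}
Sat(EX p) = {s : some successor in {q0, q1, q3, q4, q5, q7, q8}} = {q0, q1, q3, q4, q5, q6, q7}
E[~a U EX p]: least fixpoint, start Z0 = Sat(EX p) = {q0, q1, q3, q4, q5, q6, q7}, add states in Sat(~a) with some successor in Z. Already a fixed point.
Sat(E[~a U EX p]) = {q0, q1, q3, q4, q5, q6, q7}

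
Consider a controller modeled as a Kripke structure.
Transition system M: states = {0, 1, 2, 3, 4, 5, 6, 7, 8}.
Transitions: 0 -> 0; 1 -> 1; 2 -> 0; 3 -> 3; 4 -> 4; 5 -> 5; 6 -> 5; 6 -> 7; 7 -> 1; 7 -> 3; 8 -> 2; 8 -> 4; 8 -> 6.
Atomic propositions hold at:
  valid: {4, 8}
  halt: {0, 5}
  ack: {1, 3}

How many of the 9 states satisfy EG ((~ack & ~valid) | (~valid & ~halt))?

Sat(~ack) = {0, 2, 4, 5, 6, 7, 8}
Sat(~valid) = {0, 1, 2, 3, 5, 6, 7}
Sat(~ack & ~valid) = {0, 2, 5, 6, 7}
Sat(~halt) = {1, 2, 3, 4, 6, 7, 8}
Sat(~valid & ~halt) = {1, 2, 3, 6, 7}
Sat((~ack & ~valid) | (~valid & ~halt)) = {0, 1, 2, 3, 5, 6, 7}
EG ((~ack & ~valid) | (~valid & ~halt)): greatest fixpoint, start Z0 = {0, 1, 2, 3, 5, 6, 7}, keep only states in Sat with some successor in Z. Already a fixed point.
Sat(EG ((~ack & ~valid) | (~valid & ~halt))) = {0, 1, 2, 3, 5, 6, 7}
|Sat(EG ((~ack & ~valid) | (~valid & ~halt)))| = |{0, 1, 2, 3, 5, 6, 7}| = 7.

7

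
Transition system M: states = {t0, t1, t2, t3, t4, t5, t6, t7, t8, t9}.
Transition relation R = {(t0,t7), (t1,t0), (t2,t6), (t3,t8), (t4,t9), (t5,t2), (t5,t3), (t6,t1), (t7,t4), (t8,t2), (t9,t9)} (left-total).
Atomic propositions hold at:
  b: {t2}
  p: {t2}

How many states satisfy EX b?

2

Sat(EX b) = {s : some successor in {t2}} = {t5, t8}
|Sat(EX b)| = |{t5, t8}| = 2.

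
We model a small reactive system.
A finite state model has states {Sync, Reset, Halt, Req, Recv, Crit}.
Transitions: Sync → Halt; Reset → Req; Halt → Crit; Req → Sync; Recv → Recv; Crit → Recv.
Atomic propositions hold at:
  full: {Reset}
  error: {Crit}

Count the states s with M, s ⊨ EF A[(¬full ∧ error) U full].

Sat(¬full) = {Sync, Halt, Req, Recv, Crit}
Sat(¬full ∧ error) = {Crit}
A[(¬full ∧ error) U full]: least fixpoint, start Z0 = Sat(full) = {Reset}, add states in Sat(¬full ∧ error) with every successor in Z. Already a fixed point.
Sat(A[(¬full ∧ error) U full]) = {Reset}
EF A[(¬full ∧ error) U full]: least fixpoint, start Z0 = {Reset}, add states with some successor in Z. Already a fixed point.
Sat(EF A[(¬full ∧ error) U full]) = {Reset}
|Sat(EF A[(¬full ∧ error) U full])| = |{Reset}| = 1.

1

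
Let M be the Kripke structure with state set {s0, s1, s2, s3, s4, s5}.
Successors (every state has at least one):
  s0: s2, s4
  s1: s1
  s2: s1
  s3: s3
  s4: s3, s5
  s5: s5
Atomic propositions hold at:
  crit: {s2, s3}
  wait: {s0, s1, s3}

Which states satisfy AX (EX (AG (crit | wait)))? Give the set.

{s0, s1, s2, s3}

Sat(crit | wait) = {s0, s1, s2, s3}
AG (crit | wait): greatest fixpoint, start Z0 = {s0, s1, s2, s3}, keep only states in Sat with every successor in Z. Z1 = {s1, s2, s3}; fixed.
Sat(AG (crit | wait)) = {s1, s2, s3}
Sat(EX (AG (crit | wait))) = {s : some successor in {s1, s2, s3}} = {s0, s1, s2, s3, s4}
Sat(AX (EX (AG (crit | wait)))) = {s : every successor in {s0, s1, s2, s3, s4}} = {s0, s1, s2, s3}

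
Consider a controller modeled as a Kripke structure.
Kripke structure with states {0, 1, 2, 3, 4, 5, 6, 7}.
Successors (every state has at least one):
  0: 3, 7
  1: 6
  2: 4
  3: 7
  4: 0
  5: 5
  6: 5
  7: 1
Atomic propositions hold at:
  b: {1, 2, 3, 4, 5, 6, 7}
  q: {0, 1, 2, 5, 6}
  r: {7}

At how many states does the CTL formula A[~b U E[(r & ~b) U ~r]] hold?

7

Sat(~b) = {0}
Sat(r & ~b) = ∅
Sat(~r) = {0, 1, 2, 3, 4, 5, 6}
E[(r & ~b) U ~r]: least fixpoint, start Z0 = Sat(~r) = {0, 1, 2, 3, 4, 5, 6}, add states in Sat(r & ~b) with some successor in Z. Already a fixed point.
Sat(E[(r & ~b) U ~r]) = {0, 1, 2, 3, 4, 5, 6}
A[~b U E[(r & ~b) U ~r]]: least fixpoint, start Z0 = Sat(E[(r & ~b) U ~r]) = {0, 1, 2, 3, 4, 5, 6}, add states in Sat(~b) with every successor in Z. Already a fixed point.
Sat(A[~b U E[(r & ~b) U ~r]]) = {0, 1, 2, 3, 4, 5, 6}
|Sat(A[~b U E[(r & ~b) U ~r]])| = |{0, 1, 2, 3, 4, 5, 6}| = 7.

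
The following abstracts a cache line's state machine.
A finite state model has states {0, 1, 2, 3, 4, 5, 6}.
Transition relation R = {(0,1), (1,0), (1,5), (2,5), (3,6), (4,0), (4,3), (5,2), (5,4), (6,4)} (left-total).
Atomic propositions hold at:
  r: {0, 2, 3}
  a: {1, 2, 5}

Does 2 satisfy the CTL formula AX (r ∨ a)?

Sat(r ∨ a) = {0, 1, 2, 3, 5}
Sat(AX (r ∨ a)) = {s : every successor in {0, 1, 2, 3, 5}} = {0, 1, 2, 4}
2 ∈ Sat(AX (r ∨ a)) = {0, 1, 2, 4}, so the formula holds at 2.

Yes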